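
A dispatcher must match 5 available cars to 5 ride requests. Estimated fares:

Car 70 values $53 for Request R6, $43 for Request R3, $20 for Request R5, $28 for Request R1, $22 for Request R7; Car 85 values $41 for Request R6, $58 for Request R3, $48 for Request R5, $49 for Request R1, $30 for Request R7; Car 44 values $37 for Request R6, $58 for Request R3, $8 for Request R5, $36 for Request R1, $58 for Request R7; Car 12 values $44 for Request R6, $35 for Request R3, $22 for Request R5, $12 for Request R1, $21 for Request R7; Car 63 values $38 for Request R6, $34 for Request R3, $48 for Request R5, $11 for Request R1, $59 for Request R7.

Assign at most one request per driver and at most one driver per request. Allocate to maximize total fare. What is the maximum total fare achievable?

Max total: $243

Optimal: Car 70→Request R6 ($53), Car 85→Request R1 ($49), Car 44→Request R7 ($58), Car 12→Request R3 ($35), Car 63→Request R5 ($48) — total 53+49+58+35+48 = $243.
Max-entry greedy (repeatedly take the single best remaining cell) gives $228, worse by 15.
Every other assignment is strictly worse.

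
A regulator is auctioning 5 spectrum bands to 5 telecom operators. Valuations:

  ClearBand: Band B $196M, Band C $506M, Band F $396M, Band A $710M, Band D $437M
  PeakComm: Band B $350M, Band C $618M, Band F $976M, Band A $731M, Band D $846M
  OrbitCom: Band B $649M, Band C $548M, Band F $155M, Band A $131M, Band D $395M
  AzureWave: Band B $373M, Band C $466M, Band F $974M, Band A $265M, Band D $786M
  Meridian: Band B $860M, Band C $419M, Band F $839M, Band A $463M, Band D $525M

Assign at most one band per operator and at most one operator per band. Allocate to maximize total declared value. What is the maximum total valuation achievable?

This is a one-to-one assignment (maximum-weight bipartite matching).
Optimal: ClearBand→Band A ($710M), PeakComm→Band D ($846M), OrbitCom→Band C ($548M), AzureWave→Band F ($974M), Meridian→Band B ($860M) — total 710+846+548+974+860 = $3938M.
Column-greedy (each band in turn goes to its best remaining operator) gives $3557M, worse by 381.

Max total: $3938M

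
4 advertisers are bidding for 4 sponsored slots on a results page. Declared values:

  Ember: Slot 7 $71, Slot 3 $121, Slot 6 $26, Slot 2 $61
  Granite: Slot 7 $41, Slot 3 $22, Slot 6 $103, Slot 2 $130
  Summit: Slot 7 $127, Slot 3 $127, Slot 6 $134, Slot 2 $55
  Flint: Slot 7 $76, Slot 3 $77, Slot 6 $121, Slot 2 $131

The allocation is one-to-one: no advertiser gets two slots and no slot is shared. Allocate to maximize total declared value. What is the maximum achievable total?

Maximum total: $499

Optimal: Ember→Slot 3 ($121), Granite→Slot 2 ($130), Summit→Slot 7 ($127), Flint→Slot 6 ($121) — total 121+130+127+121 = $499.
Row-greedy (each advertiser in turn takes its best remaining slot) gives $461, worse by 38.
Every other assignment is strictly worse.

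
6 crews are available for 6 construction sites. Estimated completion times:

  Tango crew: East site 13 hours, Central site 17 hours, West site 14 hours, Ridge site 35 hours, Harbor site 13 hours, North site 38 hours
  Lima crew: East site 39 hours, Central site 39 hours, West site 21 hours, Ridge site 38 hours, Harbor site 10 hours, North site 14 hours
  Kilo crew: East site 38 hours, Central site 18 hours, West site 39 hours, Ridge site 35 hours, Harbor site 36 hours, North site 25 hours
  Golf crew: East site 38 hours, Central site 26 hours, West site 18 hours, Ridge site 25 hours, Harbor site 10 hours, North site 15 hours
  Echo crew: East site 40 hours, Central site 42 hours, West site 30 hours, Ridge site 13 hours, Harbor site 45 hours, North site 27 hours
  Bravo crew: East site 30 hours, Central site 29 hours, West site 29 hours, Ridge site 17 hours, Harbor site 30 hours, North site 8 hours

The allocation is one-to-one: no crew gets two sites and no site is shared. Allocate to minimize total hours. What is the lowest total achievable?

This is a one-to-one assignment (minimum-cost bipartite matching).
Optimal: Tango crew→East site (13 hours), Lima crew→Harbor site (10 hours), Kilo crew→Central site (18 hours), Golf crew→West site (18 hours), Echo crew→Ridge site (13 hours), Bravo crew→North site (8 hours) — total 13+10+18+18+13+8 = 80 hours.
Row-greedy (each crew in turn takes its cheapest remaining site) gives 98 hours, worse by 18.
Next-best assignment: Tango crew→East site, Lima crew→West site, Kilo crew→Central site, Golf crew→Harbor site, Echo crew→Ridge site, Bravo crew→North site = 83 hours.
Checked against all permutations: 80 hours is optimal.

Min total: 80 hours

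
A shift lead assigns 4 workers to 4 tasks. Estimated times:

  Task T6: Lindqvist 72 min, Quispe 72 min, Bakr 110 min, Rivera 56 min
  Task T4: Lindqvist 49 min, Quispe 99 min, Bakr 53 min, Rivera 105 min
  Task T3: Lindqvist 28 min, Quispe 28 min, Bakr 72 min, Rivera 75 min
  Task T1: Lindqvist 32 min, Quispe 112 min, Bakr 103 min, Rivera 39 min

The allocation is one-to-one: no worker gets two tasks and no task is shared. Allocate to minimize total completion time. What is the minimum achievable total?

Min total: 169 min

Treat this as an assignment problem: match each worker to one task.
Optimal: Lindqvist→Task T1 (32 min), Quispe→Task T3 (28 min), Bakr→Task T4 (53 min), Rivera→Task T6 (56 min) — total 32+28+53+56 = 169 min.
Next-best assignment: Lindqvist→Task T6, Quispe→Task T3, Bakr→Task T4, Rivera→Task T1 = 192 min.
Swapping Rivera↔Bakr (Rivera→Task T4 105 min, Bakr→Task T6 110 min) adds 106.
Checked against all permutations: 169 min is optimal.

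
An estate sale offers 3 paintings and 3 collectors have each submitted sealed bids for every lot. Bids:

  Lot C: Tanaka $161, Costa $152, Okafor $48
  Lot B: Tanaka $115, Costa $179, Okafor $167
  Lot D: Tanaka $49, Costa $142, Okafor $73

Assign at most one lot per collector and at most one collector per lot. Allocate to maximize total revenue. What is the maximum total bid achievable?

Treat this as an assignment problem: match each collector to one lot.
Optimal: Tanaka→Lot C ($161), Costa→Lot D ($142), Okafor→Lot B ($167) — total 161+142+167 = $470.
Row-greedy (each collector in turn takes its best remaining lot) gives $413, worse by 57.
Checked against all permutations: $470 is optimal.

Maximum total: $470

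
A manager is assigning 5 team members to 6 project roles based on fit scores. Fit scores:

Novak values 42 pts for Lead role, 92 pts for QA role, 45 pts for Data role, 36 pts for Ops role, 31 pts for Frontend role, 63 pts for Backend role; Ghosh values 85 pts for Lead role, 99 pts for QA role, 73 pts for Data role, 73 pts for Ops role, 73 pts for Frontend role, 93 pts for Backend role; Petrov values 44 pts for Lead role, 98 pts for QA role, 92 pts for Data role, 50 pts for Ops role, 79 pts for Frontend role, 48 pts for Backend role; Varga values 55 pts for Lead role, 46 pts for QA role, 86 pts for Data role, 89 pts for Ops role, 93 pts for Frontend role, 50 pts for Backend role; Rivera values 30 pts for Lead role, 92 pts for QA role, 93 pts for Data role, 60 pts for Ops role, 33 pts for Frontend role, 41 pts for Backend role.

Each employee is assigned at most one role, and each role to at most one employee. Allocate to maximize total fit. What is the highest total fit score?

Maximum total: 446 pts

Treat this as an assignment problem: match each employee to one role.
Optimal: Novak→QA role (92 pts), Ghosh→Backend role (93 pts), Petrov→Frontend role (79 pts), Varga→Ops role (89 pts), Rivera→Data role (93 pts) — total 92+93+79+89+93 = 446 pts.
Row-greedy (each employee in turn takes its best remaining role) gives 430 pts, worse by 16.
Swapping Ghosh↔Varga (Ghosh→Ops role 73 pts, Varga→Backend role 50 pts) loses 59.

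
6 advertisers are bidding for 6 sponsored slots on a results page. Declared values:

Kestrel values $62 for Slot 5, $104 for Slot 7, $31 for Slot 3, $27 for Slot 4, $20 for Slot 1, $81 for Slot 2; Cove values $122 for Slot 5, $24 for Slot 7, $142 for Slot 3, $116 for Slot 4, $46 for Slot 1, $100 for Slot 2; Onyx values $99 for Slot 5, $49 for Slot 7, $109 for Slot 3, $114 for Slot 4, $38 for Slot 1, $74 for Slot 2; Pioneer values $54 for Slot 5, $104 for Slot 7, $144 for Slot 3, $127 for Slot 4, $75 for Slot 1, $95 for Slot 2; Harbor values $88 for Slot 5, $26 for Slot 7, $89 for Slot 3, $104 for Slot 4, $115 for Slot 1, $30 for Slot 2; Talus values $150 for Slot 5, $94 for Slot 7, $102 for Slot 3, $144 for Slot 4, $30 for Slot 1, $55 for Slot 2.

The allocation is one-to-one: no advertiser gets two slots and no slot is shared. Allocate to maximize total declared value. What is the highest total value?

Treat this as an assignment problem: match each advertiser to one slot.
Optimal: Kestrel→Slot 7 ($104), Cove→Slot 2 ($100), Onyx→Slot 4 ($114), Pioneer→Slot 3 ($144), Harbor→Slot 1 ($115), Talus→Slot 5 ($150) — total 104+100+114+144+115+150 = $727.
Max-entry greedy (repeatedly take the single best remaining cell) gives $703, worse by 24.
Next-best assignment: Kestrel→Slot 7, Cove→Slot 3, Onyx→Slot 4, Pioneer→Slot 2, Harbor→Slot 1, Talus→Slot 5 = $720.

Maximum total: $727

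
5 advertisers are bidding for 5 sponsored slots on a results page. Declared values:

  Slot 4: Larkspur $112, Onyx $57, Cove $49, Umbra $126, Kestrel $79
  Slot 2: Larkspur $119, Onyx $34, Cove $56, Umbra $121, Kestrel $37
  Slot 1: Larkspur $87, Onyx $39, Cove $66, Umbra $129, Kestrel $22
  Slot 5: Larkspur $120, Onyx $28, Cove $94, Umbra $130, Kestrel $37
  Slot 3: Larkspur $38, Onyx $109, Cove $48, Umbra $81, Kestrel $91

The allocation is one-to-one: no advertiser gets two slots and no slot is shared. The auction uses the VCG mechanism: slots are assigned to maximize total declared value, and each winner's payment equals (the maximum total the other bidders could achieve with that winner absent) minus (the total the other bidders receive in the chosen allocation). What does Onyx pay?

Onyx pays $12.

Efficient allocation: Larkspur→Slot 2 ($119), Onyx→Slot 3 ($109), Cove→Slot 5 ($94), Umbra→Slot 1 ($129), Kestrel→Slot 4 ($79); total welfare W = $530.
Onyx receives Slot 3 at value $109, so the others get W − 109 = $421.
Without Onyx: best allocation of the remaining 4 bidders over all 5 slots is Larkspur→Slot 2 ($119), Cove→Slot 5 ($94), Umbra→Slot 1 ($129), Kestrel→Slot 3 ($91), total $433.
VCG payment = (others' best without Onyx) − (others' welfare with Onyx) = 433 − 421 = $12.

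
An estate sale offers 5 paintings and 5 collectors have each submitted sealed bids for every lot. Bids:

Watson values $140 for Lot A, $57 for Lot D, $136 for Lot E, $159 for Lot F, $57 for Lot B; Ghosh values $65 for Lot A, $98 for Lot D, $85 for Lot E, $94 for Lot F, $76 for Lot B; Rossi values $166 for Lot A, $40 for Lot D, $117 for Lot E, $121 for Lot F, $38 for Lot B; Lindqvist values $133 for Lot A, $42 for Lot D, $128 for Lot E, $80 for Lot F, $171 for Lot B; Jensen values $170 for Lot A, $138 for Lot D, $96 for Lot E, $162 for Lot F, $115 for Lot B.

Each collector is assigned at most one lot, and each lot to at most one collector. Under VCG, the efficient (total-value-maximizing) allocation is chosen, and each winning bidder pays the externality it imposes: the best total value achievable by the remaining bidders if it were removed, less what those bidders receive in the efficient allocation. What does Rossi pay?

Rossi pays $31.

Efficient allocation: Watson→Lot E ($136), Ghosh→Lot D ($98), Rossi→Lot A ($166), Lindqvist→Lot B ($171), Jensen→Lot F ($162); total welfare W = $733.
Rossi receives Lot A at value $166, so the others get W − 166 = $567.
Without Rossi: best allocation of the remaining 4 bidders over all 5 lots is Watson→Lot F ($159), Ghosh→Lot D ($98), Lindqvist→Lot B ($171), Jensen→Lot A ($170), total $598.
VCG payment = (others' best without Rossi) − (others' welfare with Rossi) = 598 − 567 = $31.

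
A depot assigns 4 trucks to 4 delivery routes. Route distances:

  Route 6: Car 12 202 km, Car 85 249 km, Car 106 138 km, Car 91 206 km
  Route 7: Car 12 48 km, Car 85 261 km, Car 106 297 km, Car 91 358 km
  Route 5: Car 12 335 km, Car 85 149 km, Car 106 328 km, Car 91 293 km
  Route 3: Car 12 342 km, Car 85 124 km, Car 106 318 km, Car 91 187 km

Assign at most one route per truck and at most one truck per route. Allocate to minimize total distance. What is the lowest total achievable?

Optimal: Car 12→Route 7 (48 km), Car 85→Route 5 (149 km), Car 106→Route 6 (138 km), Car 91→Route 3 (187 km) — total 48+149+138+187 = 522 km.
Next-best assignment: Car 12→Route 7, Car 85→Route 3, Car 106→Route 6, Car 91→Route 5 = 603 km.
Checked against all permutations: 522 km is optimal.

Min total: 522 km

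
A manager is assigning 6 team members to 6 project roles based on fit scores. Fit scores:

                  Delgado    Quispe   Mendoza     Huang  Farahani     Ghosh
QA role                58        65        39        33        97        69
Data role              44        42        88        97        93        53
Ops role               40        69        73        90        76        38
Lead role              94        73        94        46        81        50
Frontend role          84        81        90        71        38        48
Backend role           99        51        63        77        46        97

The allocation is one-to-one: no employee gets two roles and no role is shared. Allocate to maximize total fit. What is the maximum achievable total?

Max total: 547 pts

Optimal: Delgado→Lead role (94 pts), Quispe→Frontend role (81 pts), Mendoza→Data role (88 pts), Huang→Ops role (90 pts), Farahani→QA role (97 pts), Ghosh→Backend role (97 pts) — total 94+81+88+90+97+97 = 547 pts.
Max-entry greedy (repeatedly take the single best remaining cell) gives 506 pts, worse by 41.
Swapping Quispe↔Ghosh (Quispe→Backend role 51 pts, Ghosh→Frontend role 48 pts) loses 79.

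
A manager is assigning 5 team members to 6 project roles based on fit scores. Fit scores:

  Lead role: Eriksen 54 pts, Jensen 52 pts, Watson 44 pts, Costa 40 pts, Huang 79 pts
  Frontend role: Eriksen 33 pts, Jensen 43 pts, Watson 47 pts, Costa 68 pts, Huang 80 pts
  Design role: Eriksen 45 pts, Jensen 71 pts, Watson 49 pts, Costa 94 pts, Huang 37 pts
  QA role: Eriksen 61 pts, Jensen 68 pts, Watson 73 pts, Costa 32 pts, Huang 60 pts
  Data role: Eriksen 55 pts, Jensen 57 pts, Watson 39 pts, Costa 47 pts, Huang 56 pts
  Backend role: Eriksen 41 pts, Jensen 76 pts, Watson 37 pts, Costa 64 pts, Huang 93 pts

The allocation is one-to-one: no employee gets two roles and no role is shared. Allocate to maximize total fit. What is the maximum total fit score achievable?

Max total: 378 pts

Optimal: Eriksen→Data role (55 pts), Jensen→Backend role (76 pts), Watson→QA role (73 pts), Costa→Design role (94 pts), Huang→Frontend role (80 pts) — total 55+76+73+94+80 = 378 pts.
Row-greedy (each employee in turn takes its best remaining role) gives 333 pts, worse by 45.
Next-best assignment: Eriksen→Lead role, Jensen→Backend role, Watson→QA role, Costa→Design role, Huang→Frontend role = 377 pts.
Every other assignment is strictly worse.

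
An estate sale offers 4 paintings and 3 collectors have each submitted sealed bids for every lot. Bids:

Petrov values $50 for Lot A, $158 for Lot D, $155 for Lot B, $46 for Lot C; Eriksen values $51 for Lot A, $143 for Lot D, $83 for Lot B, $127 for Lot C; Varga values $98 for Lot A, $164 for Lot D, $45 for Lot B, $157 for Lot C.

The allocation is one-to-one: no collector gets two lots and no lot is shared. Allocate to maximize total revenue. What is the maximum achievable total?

Maximum total: $455

Optimal: Petrov→Lot B ($155), Eriksen→Lot D ($143), Varga→Lot C ($157) — total 155+143+157 = $455.
Column-greedy (each lot in turn goes to its best remaining collector) gives $339, worse by 116.
Next-best assignment: Petrov→Lot B, Eriksen→Lot C, Varga→Lot D = $446.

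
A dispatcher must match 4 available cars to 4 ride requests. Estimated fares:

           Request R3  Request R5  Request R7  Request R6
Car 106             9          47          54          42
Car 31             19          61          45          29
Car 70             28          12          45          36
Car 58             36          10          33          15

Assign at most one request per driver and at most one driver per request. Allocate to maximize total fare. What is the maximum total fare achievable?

Max total: $187

Optimal: Car 106→Request R7 ($54), Car 31→Request R5 ($61), Car 70→Request R6 ($36), Car 58→Request R3 ($36) — total 54+61+36+36 = $187.
Next-best assignment: Car 106→Request R6, Car 31→Request R5, Car 70→Request R7, Car 58→Request R3 = $184.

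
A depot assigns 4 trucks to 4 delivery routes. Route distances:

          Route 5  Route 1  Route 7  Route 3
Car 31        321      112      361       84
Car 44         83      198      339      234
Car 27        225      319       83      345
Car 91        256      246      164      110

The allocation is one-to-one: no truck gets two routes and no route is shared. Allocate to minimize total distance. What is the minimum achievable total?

Minimum total: 388 km

This is a one-to-one assignment (minimum-cost bipartite matching).
Optimal: Car 31→Route 1 (112 km), Car 44→Route 5 (83 km), Car 27→Route 7 (83 km), Car 91→Route 3 (110 km) — total 112+83+83+110 = 388 km.
Next-best assignment: Car 31→Route 3, Car 44→Route 5, Car 27→Route 7, Car 91→Route 1 = 496 km.
No other one-to-one assignment undercuts 388 km.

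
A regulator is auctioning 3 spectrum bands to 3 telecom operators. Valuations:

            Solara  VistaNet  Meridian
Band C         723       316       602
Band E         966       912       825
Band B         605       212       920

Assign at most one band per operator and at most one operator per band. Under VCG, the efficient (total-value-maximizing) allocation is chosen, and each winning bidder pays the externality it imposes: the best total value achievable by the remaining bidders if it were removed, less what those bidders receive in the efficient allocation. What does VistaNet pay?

Efficient allocation: Solara→Band C ($723M), VistaNet→Band E ($912M), Meridian→Band B ($920M); total welfare W = $2555M.
VistaNet receives Band E at value $912M, so the others get W − 912 = $1643M.
Without VistaNet: best allocation of the remaining 2 bidders over all 3 bands is Solara→Band E ($966M), Meridian→Band B ($920M), total $1886M.
VCG payment = (others' best without VistaNet) − (others' welfare with VistaNet) = 1886 − 1643 = $243M.

VistaNet pays $243M.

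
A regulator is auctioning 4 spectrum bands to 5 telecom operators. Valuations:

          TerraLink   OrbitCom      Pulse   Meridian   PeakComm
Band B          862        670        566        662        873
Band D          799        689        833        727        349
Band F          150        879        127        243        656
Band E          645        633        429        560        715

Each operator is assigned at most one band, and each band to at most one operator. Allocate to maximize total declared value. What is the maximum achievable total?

Maximum total: $3289M

Treat this as an assignment problem: match each operator to one band.
Optimal: TerraLink→Band B ($862M), Pulse→Band D ($833M), OrbitCom→Band F ($879M), PeakComm→Band E ($715M) — total 862+833+879+715 = $3289M.
Row-greedy (each operator in turn takes its best remaining band) gives $3134M, worse by 155.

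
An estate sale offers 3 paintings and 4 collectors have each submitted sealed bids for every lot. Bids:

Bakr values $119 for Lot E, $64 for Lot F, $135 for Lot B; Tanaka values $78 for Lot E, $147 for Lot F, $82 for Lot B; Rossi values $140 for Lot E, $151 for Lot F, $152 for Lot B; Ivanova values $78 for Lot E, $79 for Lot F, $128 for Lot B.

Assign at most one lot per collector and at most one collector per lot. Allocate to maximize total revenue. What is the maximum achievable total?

Maximum total: $422

Treat this as an assignment problem: match each collector to one lot.
Optimal: Rossi→Lot E ($140), Tanaka→Lot F ($147), Bakr→Lot B ($135) — total 140+147+135 = $422.
Max-entry greedy (repeatedly take the single best remaining cell) gives $418, worse by 4.
Next-best assignment: Bakr→Lot E, Tanaka→Lot F, Rossi→Lot B = $418.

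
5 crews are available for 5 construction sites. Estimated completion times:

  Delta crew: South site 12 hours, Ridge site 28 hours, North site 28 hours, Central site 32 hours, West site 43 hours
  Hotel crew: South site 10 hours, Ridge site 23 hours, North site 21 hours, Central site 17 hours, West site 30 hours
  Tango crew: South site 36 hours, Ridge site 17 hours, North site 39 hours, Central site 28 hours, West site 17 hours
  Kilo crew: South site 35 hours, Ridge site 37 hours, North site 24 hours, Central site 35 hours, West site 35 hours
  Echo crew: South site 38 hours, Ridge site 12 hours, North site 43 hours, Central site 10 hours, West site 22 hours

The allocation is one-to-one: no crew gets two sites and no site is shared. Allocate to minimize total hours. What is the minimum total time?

Optimal: Delta crew→South site (12 hours), Hotel crew→Central site (17 hours), Tango crew→West site (17 hours), Kilo crew→North site (24 hours), Echo crew→Ridge site (12 hours) — total 12+17+17+24+12 = 82 hours.
Column-greedy (each site in turn goes to its cheapest remaining crew) gives 117 hours, worse by 35.
No other one-to-one assignment undercuts 82 hours.

Min total: 82 hours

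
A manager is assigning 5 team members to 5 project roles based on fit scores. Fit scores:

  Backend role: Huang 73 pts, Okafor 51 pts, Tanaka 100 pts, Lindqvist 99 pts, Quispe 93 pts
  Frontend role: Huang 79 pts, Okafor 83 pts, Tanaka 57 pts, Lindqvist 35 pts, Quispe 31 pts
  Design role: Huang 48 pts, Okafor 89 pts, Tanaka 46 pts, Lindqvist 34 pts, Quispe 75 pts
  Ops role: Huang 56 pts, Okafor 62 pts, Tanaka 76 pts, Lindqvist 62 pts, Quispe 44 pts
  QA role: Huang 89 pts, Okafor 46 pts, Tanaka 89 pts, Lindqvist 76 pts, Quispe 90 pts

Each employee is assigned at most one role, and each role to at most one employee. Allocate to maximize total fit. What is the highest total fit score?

Optimal: Huang→Frontend role (79 pts), Okafor→Design role (89 pts), Tanaka→Ops role (76 pts), Lindqvist→Backend role (99 pts), Quispe→QA role (90 pts) — total 79+89+76+99+90 = 433 pts.
Next-best assignment: Huang→QA role, Okafor→Frontend role, Tanaka→Ops role, Lindqvist→Backend role, Quispe→Design role = 422 pts.
Checked against all permutations: 433 pts is optimal.

Maximum total: 433 pts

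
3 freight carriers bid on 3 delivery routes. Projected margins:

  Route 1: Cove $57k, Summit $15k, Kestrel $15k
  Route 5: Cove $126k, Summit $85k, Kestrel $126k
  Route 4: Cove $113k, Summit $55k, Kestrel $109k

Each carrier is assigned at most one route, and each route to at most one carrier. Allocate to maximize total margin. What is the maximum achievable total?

Treat this as an assignment problem: match each carrier to one route.
Optimal: Cove→Route 4 ($113k), Summit→Route 1 ($15k), Kestrel→Route 5 ($126k) — total 113+15+126 = $254k.
Max-entry greedy (repeatedly take the single best remaining cell) gives $250k, worse by 4.
Swapping Kestrel↔Summit (Kestrel→Route 1 $15k, Summit→Route 5 $85k) loses 41.
Every other assignment is strictly worse.

Max total: $254k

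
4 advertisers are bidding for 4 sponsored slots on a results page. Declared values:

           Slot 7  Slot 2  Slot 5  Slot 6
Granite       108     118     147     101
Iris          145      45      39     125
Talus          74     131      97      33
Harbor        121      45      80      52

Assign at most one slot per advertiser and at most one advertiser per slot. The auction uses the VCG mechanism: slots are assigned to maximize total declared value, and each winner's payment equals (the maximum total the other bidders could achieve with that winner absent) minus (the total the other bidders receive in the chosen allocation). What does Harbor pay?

Harbor pays $20.

Efficient allocation: Granite→Slot 5 ($147), Iris→Slot 6 ($125), Talus→Slot 2 ($131), Harbor→Slot 7 ($121); total welfare W = $524.
Harbor receives Slot 7 at value $121, so the others get W − 121 = $403.
Without Harbor: best allocation of the remaining 3 bidders over all 4 slots is Granite→Slot 5 ($147), Iris→Slot 7 ($145), Talus→Slot 2 ($131), total $423.
VCG payment = (others' best without Harbor) − (others' welfare with Harbor) = 423 − 403 = $20.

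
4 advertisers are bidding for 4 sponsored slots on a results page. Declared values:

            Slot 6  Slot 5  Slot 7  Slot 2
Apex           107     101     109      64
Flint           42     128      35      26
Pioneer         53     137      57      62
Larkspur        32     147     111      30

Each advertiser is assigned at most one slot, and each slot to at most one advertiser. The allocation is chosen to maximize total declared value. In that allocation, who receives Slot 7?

Larkspur receives Slot 7.

This is a one-to-one assignment (maximum-weight bipartite matching).
Optimal: Apex→Slot 6 ($107), Flint→Slot 5 ($128), Pioneer→Slot 2 ($62), Larkspur→Slot 7 ($111) — total 107+128+62+111 = $408.
Column-greedy (each slot in turn goes to its best remaining advertiser) gives $337, worse by 71.
Next-best assignment: Apex→Slot 6, Flint→Slot 2, Pioneer→Slot 5, Larkspur→Slot 7 = $381.
Swapping Pioneer↔Apex (Pioneer→Slot 6 $53, Apex→Slot 2 $64) loses 52.
Checked against all permutations: $408 is optimal.
Larkspur's own top slot is Slot 5 ($147), but forcing Larkspur→Slot 5 and reassigning the rest optimally gives only $360 — worse by 48.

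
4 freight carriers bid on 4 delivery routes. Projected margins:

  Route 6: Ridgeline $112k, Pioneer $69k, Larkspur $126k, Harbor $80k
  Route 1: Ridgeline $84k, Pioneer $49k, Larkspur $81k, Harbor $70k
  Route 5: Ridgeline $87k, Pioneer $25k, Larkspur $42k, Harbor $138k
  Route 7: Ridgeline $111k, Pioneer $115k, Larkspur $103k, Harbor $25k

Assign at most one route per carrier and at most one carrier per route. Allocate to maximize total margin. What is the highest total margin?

Maximum total: $463k

Optimal: Ridgeline→Route 1 ($84k), Pioneer→Route 7 ($115k), Larkspur→Route 6 ($126k), Harbor→Route 5 ($138k) — total 84+115+126+138 = $463k.
Row-greedy (each carrier in turn takes its best remaining route) gives $446k, worse by 17.
Swapping Ridgeline↔Pioneer (Ridgeline→Route 7 $111k, Pioneer→Route 1 $49k) loses 39.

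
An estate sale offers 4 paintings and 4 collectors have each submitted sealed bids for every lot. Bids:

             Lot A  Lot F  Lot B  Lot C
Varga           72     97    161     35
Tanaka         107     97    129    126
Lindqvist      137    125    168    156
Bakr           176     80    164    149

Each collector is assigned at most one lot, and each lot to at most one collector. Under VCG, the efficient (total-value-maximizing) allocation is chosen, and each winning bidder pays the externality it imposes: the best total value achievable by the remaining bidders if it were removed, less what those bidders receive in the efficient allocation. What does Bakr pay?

Efficient allocation: Varga→Lot B ($161), Tanaka→Lot F ($97), Lindqvist→Lot C ($156), Bakr→Lot A ($176); total welfare W = $590.
Bakr receives Lot A at value $176, so the others get W − 176 = $414.
Without Bakr: best allocation of the remaining 3 bidders over all 4 lots is Varga→Lot B ($161), Tanaka→Lot A ($107), Lindqvist→Lot C ($156), total $424.
VCG payment = (others' best without Bakr) − (others' welfare with Bakr) = 424 − 414 = $10.

Bakr pays $10.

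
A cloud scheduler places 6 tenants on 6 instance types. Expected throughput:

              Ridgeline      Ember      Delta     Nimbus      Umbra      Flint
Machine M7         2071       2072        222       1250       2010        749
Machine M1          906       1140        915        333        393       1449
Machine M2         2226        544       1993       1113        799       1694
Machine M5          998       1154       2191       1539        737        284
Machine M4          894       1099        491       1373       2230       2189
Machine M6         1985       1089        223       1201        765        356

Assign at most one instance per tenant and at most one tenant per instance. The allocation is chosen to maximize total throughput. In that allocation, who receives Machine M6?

Optimal: Ridgeline→Machine M2 (2226 ops/s), Ember→Machine M7 (2072 ops/s), Delta→Machine M5 (2191 ops/s), Nimbus→Machine M6 (1201 ops/s), Umbra→Machine M4 (2230 ops/s), Flint→Machine M1 (1449 ops/s) — total 2226+2072+2191+1201+2230+1449 = 11369 ops/s.
Row-greedy (each tenant in turn takes its best remaining instance) gives 10076 ops/s, worse by 1293.
Swapping Ember↔Delta (Ember→Machine M5 1154 ops/s, Delta→Machine M7 222 ops/s) loses 2887.
Nimbus's own top instance is Machine M5 (1539 ops/s), but forcing Nimbus→Machine M5 and reassigning the rest optimally gives only 11268 ops/s — worse by 101.

Nimbus receives Machine M6.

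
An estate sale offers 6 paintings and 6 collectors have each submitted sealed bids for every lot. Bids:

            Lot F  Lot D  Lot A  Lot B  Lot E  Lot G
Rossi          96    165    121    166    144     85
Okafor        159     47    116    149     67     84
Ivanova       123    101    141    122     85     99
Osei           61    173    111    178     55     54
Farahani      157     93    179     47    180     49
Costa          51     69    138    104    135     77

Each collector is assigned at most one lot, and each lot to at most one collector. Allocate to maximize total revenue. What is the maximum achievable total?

Max total: $919

Optimal: Rossi→Lot D ($165), Okafor→Lot F ($159), Ivanova→Lot G ($99), Osei→Lot B ($178), Farahani→Lot E ($180), Costa→Lot A ($138) — total 165+159+99+178+180+138 = $919.
Max-entry greedy (repeatedly take the single best remaining cell) gives $900, worse by 19.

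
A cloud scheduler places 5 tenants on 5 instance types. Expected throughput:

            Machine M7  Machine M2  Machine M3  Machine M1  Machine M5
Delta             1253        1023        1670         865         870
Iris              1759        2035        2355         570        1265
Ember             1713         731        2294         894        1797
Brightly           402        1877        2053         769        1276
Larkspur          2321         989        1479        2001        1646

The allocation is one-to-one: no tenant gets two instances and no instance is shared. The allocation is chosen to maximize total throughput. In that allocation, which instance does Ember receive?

Optimal: Delta→Machine M7 (1253 ops/s), Iris→Machine M3 (2355 ops/s), Ember→Machine M5 (1797 ops/s), Brightly→Machine M2 (1877 ops/s), Larkspur→Machine M1 (2001 ops/s) — total 1253+2355+1797+1877+2001 = 9283 ops/s.
Max-entry greedy (repeatedly take the single best remaining cell) gives 9215 ops/s, worse by 68.
Next-best assignment: Delta→Machine M1, Iris→Machine M3, Ember→Machine M5, Brightly→Machine M2, Larkspur→Machine M7 = 9215 ops/s.
No other one-to-one assignment exceeds 9283 ops/s.
Ember's own top instance is Machine M3 (2294 ops/s), but forcing Ember→Machine M3 and reassigning the rest optimally gives only 8859 ops/s — worse by 424.

Ember receives Machine M5.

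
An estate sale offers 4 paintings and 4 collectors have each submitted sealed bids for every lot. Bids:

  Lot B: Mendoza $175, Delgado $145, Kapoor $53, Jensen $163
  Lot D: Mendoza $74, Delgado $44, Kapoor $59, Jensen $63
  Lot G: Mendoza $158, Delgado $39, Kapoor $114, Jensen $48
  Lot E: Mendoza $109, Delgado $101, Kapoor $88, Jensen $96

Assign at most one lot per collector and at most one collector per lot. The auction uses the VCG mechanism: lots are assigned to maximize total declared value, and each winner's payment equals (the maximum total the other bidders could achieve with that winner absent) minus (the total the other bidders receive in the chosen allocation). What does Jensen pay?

Efficient allocation: Mendoza→Lot G ($158), Delgado→Lot E ($101), Kapoor→Lot D ($59), Jensen→Lot B ($163); total welfare W = $481.
Jensen receives Lot B at value $163, so the others get W − 163 = $318.
Without Jensen: best allocation of the remaining 3 bidders over all 4 lots is Mendoza→Lot G ($158), Delgado→Lot B ($145), Kapoor→Lot E ($88), total $391.
VCG payment = (others' best without Jensen) − (others' welfare with Jensen) = 391 − 318 = $73.

Jensen pays $73.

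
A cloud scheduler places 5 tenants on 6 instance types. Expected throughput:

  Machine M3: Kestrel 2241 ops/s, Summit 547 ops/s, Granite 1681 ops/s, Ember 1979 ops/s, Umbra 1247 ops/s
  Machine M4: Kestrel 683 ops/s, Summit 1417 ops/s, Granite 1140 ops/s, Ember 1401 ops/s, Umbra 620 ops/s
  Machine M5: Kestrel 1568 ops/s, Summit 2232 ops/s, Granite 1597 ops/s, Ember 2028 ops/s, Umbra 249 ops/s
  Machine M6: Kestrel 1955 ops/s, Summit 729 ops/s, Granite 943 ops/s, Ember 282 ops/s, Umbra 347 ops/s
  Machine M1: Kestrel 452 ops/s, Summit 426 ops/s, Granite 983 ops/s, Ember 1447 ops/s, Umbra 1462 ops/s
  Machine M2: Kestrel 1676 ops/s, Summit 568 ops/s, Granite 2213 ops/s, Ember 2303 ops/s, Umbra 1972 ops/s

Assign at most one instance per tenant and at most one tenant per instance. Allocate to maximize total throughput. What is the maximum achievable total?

Max total: 9841 ops/s

Optimal: Kestrel→Machine M6 (1955 ops/s), Summit→Machine M5 (2232 ops/s), Granite→Machine M2 (2213 ops/s), Ember→Machine M3 (1979 ops/s), Umbra→Machine M1 (1462 ops/s) — total 1955+2232+2213+1979+1462 = 9841 ops/s.
Row-greedy (each tenant in turn takes its best remaining instance) gives 8753 ops/s, worse by 1088.
Next-best assignment: Kestrel→Machine M6, Summit→Machine M5, Granite→Machine M3, Ember→Machine M2, Umbra→Machine M1 = 9633 ops/s.
Swapping Ember↔Summit (Ember→Machine M5 2028 ops/s, Summit→Machine M3 547 ops/s) loses 1636.
Every other assignment is strictly worse.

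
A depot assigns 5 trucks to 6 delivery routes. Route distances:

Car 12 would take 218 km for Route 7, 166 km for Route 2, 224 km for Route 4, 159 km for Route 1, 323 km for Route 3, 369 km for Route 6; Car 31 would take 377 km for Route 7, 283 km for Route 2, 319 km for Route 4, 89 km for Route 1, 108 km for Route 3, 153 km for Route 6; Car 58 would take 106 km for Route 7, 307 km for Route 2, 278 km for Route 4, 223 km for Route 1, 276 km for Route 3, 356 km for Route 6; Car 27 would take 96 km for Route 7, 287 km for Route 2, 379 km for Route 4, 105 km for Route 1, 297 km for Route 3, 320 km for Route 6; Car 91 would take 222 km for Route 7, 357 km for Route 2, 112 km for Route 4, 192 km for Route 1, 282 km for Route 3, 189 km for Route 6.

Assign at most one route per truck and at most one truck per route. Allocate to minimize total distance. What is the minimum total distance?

Treat this as an assignment problem: match each truck to one route.
Optimal: Car 12→Route 2 (166 km), Car 31→Route 3 (108 km), Car 58→Route 7 (106 km), Car 27→Route 1 (105 km), Car 91→Route 4 (112 km) — total 166+108+106+105+112 = 597 km.
Row-greedy (each truck in turn takes its cheapest remaining route) gives 772 km, worse by 175.
Swapping Car 31↔Car 27 (Car 31→Route 1 89 km, Car 27→Route 3 297 km) adds 173.
Every other assignment is strictly worse.

Min total: 597 km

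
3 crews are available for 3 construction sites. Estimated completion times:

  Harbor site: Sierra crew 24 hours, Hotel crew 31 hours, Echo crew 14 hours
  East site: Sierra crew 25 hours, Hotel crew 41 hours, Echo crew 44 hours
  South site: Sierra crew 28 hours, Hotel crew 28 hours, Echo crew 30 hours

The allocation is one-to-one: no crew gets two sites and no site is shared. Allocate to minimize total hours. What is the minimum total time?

Min total: 67 hours

Optimal: Sierra crew→East site (25 hours), Hotel crew→South site (28 hours), Echo crew→Harbor site (14 hours) — total 25+28+14 = 67 hours.
Row-greedy (each crew in turn takes its cheapest remaining site) gives 96 hours, worse by 29.
Next-best assignment: Sierra crew→South site, Hotel crew→East site, Echo crew→Harbor site = 83 hours.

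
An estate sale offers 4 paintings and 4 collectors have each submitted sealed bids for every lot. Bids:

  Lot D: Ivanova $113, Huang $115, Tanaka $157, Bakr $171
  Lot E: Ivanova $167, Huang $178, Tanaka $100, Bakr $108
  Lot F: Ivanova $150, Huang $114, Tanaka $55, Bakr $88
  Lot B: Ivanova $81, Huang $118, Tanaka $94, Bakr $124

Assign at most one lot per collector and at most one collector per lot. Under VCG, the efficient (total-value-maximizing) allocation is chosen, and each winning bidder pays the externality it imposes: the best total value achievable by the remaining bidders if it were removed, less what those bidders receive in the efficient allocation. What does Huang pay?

Efficient allocation: Ivanova→Lot F ($150), Huang→Lot E ($178), Tanaka→Lot D ($157), Bakr→Lot B ($124); total welfare W = $609.
Huang receives Lot E at value $178, so the others get W − 178 = $431.
Without Huang: best allocation of the remaining 3 bidders over all 4 lots is Ivanova→Lot E ($167), Tanaka→Lot D ($157), Bakr→Lot B ($124), total $448.
VCG payment = (others' best without Huang) − (others' welfare with Huang) = 448 − 431 = $17.

Huang pays $17.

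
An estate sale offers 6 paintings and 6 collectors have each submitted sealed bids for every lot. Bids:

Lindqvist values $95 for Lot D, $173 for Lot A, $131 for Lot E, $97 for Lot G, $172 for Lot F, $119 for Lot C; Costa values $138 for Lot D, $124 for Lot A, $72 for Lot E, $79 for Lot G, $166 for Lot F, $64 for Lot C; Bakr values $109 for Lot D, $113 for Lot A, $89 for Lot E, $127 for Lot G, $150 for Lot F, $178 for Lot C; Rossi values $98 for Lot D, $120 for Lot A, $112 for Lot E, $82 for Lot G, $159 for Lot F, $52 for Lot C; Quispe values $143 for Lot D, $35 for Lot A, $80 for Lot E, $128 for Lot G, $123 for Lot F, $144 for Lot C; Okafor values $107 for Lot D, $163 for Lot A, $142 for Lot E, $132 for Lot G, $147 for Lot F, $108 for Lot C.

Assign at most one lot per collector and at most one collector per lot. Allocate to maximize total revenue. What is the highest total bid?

This is a one-to-one assignment (maximum-weight bipartite matching).
Optimal: Lindqvist→Lot A ($173), Costa→Lot D ($138), Bakr→Lot C ($178), Rossi→Lot F ($159), Quispe→Lot G ($128), Okafor→Lot E ($142) — total 173+138+178+159+128+142 = $918.
Column-greedy (each lot in turn goes to its best remaining collector) gives $803, worse by 115.
Swapping Bakr↔Quispe (Bakr→Lot G $127, Quispe→Lot C $144) loses 35.
Checked against all permutations: $918 is optimal.

Max total: $918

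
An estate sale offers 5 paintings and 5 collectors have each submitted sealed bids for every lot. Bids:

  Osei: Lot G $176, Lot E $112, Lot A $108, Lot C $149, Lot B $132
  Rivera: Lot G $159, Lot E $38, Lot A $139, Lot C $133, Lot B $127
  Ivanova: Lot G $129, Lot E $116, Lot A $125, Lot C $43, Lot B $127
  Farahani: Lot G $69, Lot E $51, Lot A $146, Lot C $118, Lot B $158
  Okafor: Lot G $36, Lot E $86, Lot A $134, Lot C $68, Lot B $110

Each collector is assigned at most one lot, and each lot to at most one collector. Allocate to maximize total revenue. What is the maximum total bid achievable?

Max total: $717

Treat this as an assignment problem: match each collector to one lot.
Optimal: Osei→Lot G ($176), Rivera→Lot C ($133), Ivanova→Lot E ($116), Farahani→Lot B ($158), Okafor→Lot A ($134) — total 176+133+116+158+134 = $717.
Column-greedy (each lot in turn goes to its best remaining collector) gives $681, worse by 36.
Swapping Rivera↔Okafor (Rivera→Lot A $139, Okafor→Lot C $68) loses 60.
No other one-to-one assignment exceeds $717.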